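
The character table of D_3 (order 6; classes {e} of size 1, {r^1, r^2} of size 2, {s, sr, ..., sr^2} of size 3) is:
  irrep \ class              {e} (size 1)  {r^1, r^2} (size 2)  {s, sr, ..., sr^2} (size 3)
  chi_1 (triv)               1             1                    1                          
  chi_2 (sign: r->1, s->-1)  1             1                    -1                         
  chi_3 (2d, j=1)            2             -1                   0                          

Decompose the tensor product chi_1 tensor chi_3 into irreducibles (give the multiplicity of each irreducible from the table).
chi_1 tensor chi_3 = chi_3 (all other irreducibles have multiplicity 0).

Reasoning: The character of a tensor product is the pointwise product (chi_1 * chi_3)(C) = chi_1(C) * chi_3(C):
  {e}: (1)*(2), {r^1, r^2}: (1)*(-1), {s, sr, ..., sr^2}: (1)*(0)
so (chi_1 * chi_3) takes values
  {e} -> 2, {r^1, r^2} -> -1, {s, sr, ..., sr^2} -> 0.
Now take the inner product of this character with each irreducible chi from the table, <chi_1*chi_3, chi> = (1/6) sum_C |C| (chi_1*chi_3)(C) conj(chi(C)):
  <chi_1*chi_3, chi_1> = (1/6)[1*(2)*conj(1) + 2*(-1)*conj(1) + 3*(0)*conj(1)]
      = (1/6)[(2) + (-2) + (0)] = 0/6 = 0
  <chi_1*chi_3, chi_2> = (1/6)[1*(2)*conj(1) + 2*(-1)*conj(1) + 3*(0)*conj(-1)]
      = (1/6)[(2) + (-2) + (0)] = 0/6 = 0
  <chi_1*chi_3, chi_3> = (1/6)[1*(2)*conj(2) + 2*(-1)*conj(-1) + 3*(0)*conj(0)]
      = (1/6)[(4) + (2) + (0)] = 6/6 = 1
Hence the multiplicities are chi_3: 1. Dimension check: dim(chi_1)*dim(chi_3) = 1*2 = 2 and sum (mult * dim) = 1*2 = 2.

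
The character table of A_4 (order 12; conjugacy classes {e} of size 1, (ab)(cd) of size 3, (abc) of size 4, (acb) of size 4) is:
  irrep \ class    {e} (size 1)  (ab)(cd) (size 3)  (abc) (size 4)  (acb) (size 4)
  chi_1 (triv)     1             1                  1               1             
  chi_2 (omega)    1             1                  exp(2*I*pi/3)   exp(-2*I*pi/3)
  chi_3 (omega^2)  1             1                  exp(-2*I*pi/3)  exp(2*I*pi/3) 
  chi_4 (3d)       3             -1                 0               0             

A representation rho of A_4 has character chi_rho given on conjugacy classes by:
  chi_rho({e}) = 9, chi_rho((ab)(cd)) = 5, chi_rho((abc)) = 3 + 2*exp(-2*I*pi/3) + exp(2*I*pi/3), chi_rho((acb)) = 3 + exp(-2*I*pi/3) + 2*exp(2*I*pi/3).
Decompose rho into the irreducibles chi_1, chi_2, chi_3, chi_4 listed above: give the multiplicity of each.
Multiplicities: chi_1: 3, chi_2: 1, chi_3: 2, chi_4: 1.

Working: Use <chi_rho, chi> = (1/|G|) sum_C |C| * chi_rho(C) * conj(chi(C)) with |G| = 12 for each irreducible chi in the table:
  <chi_rho, chi_1> = (1/12)[1*(9)*conj(1) + 3*(5)*conj(1) + 4*(3 + 2*exp(-2*I*pi/3) + exp(2*I*pi/3))*conj(1) + 4*(3 + exp(-2*I*pi/3) + 2*exp(2*I*pi/3))*conj(1)]
      = (1/12)[(9) + (15) + (12 + 8*exp(-2*I*pi/3) + 4*exp(2*I*pi/3)) + (12 + 4*exp(-2*I*pi/3) + 8*exp(2*I*pi/3))] = 36/12 = 3
  <chi_rho, chi_2> = (1/12)[1*(9)*conj(1) + 3*(5)*conj(1) + 4*(3 + 2*exp(-2*I*pi/3) + exp(2*I*pi/3))*conj(exp(2*I*pi/3)) + 4*(3 + exp(-2*I*pi/3) + 2*exp(2*I*pi/3))*conj(exp(-2*I*pi/3))]
      = (1/12)[(9) + (15) + (4 + 12*exp(-2*I*pi/3) + 8*exp(2*I*pi/3)) + (4 + 8*exp(-2*I*pi/3) + 12*exp(2*I*pi/3))] = 12/12 = 1
  <chi_rho, chi_3> = (1/12)[1*(9)*conj(1) + 3*(5)*conj(1) + 4*(3 + 2*exp(-2*I*pi/3) + exp(2*I*pi/3))*conj(exp(-2*I*pi/3)) + 4*(3 + exp(-2*I*pi/3) + 2*exp(2*I*pi/3))*conj(exp(2*I*pi/3))]
      = (1/12)[(9) + (15) + (8 + 4*exp(-2*I*pi/3) + 12*exp(2*I*pi/3)) + (8 + 12*exp(-2*I*pi/3) + 4*exp(2*I*pi/3))] = 24/12 = 2
  <chi_rho, chi_4> = (1/12)[1*(9)*conj(3) + 3*(5)*conj(-1) + 4*(3 + 2*exp(-2*I*pi/3) + exp(2*I*pi/3))*conj(0) + 4*(3 + exp(-2*I*pi/3) + 2*exp(2*I*pi/3))*conj(0)]
      = (1/12)[(27) + (-15) + (0) + (0)] = 12/12 = 1
(Exp terms are combined using exp(i*s)*conj(exp(i*t)) = exp(i*(s-t)), and sums of them are collapsed using the identity that for every m > 1 the m distinct m-th roots of unity sum to 0, e.g. 1 + exp(2*I*pi/3) + exp(-2*I*pi/3) = 0.)
Dimension check: dim(rho) = sum (mult * dim) = 3*1 + 1*1 + 2*1 + 1*3 = 9 = chi_rho(e) = 9.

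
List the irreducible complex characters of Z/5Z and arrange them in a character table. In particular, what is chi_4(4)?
Character table of Z/5Z (irreps indexed chi_0,...,chi_4 with chi_k(m) = zeta_5^(k*m), zeta_5 = exp(2*pi*i/5)):
  irrep \ class  {0} (size 1)  {1} (size 1)    {2} (size 1)    {3} (size 1)    {4} (size 1)  
  chi_0          1             1               1               1               1             
  chi_1          1             exp(2*I*pi/5)   exp(4*I*pi/5)   exp(-4*I*pi/5)  exp(-2*I*pi/5)
  chi_2          1             exp(4*I*pi/5)   exp(-2*I*pi/5)  exp(2*I*pi/5)   exp(-4*I*pi/5)
  chi_3          1             exp(-4*I*pi/5)  exp(2*I*pi/5)   exp(-2*I*pi/5)  exp(4*I*pi/5) 
  chi_4          1             exp(-2*I*pi/5)  exp(-4*I*pi/5)  exp(4*I*pi/5)   exp(2*I*pi/5) 

Spot check: chi_4(4) = zeta_5^(4*4) = zeta_5^16 = exp(2*I*pi/5).

Argument: Z/5Z is abelian, so all 5 irreducible complex representations are 1-dimensional. They are given by chi_k(m) = zeta_5^(k*m) for k = 0,...,4. Row orthogonality: sum_m chi_k(m) conj(chi_l(m)) = 5 * [k = l].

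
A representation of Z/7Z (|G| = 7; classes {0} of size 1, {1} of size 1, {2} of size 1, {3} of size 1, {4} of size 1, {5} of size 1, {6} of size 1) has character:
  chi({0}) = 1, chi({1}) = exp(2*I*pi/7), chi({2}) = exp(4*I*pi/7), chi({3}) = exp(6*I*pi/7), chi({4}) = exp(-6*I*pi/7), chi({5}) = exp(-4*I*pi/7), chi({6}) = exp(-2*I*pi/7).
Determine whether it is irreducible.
Irreducible: <chi, chi> = 1.

Justification: <chi, chi> = (1/|G|) sum_C |C| * |chi(C)|^2 = (1/7)[1*|1|^2 + 1*|exp(2*I*pi/7)|^2 + 1*|exp(4*I*pi/7)|^2 + 1*|exp(6*I*pi/7)|^2 + 1*|exp(-6*I*pi/7)|^2 + 1*|exp(-4*I*pi/7)|^2 + 1*|exp(-2*I*pi/7)|^2]
  = (1/7)[(1) + (1) + (1) + (1) + (1) + (1) + (1)] = 7/7 = 1.
(Exp terms are combined using exp(i*s)*conj(exp(i*t)) = exp(i*(s-t)), and sums of them are collapsed using the identity that for every m > 1 the m distinct m-th roots of unity sum to 0, e.g. 1 + exp(2*I*pi/3) + exp(-2*I*pi/3) = 0.)
A character is irreducible iff <chi, chi> = 1, so this representation is irreducible.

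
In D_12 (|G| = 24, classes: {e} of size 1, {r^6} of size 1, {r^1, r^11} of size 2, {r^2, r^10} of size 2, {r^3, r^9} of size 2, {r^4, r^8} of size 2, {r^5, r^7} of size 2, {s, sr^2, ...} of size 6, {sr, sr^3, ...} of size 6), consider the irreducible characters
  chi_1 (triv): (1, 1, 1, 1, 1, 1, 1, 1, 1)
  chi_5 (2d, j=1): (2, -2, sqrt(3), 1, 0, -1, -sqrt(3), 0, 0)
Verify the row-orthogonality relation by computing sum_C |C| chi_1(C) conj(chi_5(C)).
Sum = 0; so <chi_1, chi_5> = 0 (distinct irreducibles are orthogonal).

Explanation: Compute term by term over conjugacy classes (|C| * chi_1(C) * conj(chi_5(C))):
  1*(1)*conj(2) + 1*(1)*conj(-2) + 2*(1)*conj(sqrt(3)) + 2*(1)*conj(1) + 2*(1)*conj(0) + 2*(1)*conj(-1) + 2*(1)*conj(-sqrt(3)) + 6*(1)*conj(0) + 6*(1)*conj(0)
  = (2) + (-2) + (2*sqrt(3)) + (2) + (0) + (-2) + (-2*sqrt(3)) + (0) + (0)
  = 0.
Dividing by |G| = 24 gives 0/24 = 0, matching the row-orthogonality relation <chi_1, chi_5> = [chi_1 = chi_5].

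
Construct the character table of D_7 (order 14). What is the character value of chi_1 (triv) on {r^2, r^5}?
Conjugacy classes: {e} of size 1, {r^1, r^6} of size 2, {r^2, r^5} of size 2, {r^3, r^4} of size 2, {s, sr, ..., sr^6} of size 7.
Character table:
  irrep \ class              {e} (size 1)  {r^1, r^6} (size 2)  {r^2, r^5} (size 2)  {r^3, r^4} (size 2)  {s, sr, ..., sr^6} (size 7)
  chi_1 (triv)               1             1                    1                    1                    1                          
  chi_2 (sign: r->1, s->-1)  1             1                    1                    1                    -1                         
  chi_3 (2d, j=1)            2             2*cos(2*pi/7)        -2*cos(3*pi/7)       -2*cos(pi/7)         0                          
  chi_4 (2d, j=2)            2             -2*cos(3*pi/7)       -2*cos(pi/7)         2*cos(2*pi/7)        0                          
  chi_5 (2d, j=3)            2             -2*cos(pi/7)         2*cos(2*pi/7)        -2*cos(3*pi/7)       0                          

Spot check: chi_1 (triv) on {r^2, r^5} = 1.

D_7 has order 2*7 = 14 with 5 conjugacy classes, hence 5 irreducibles. Sum of squared dims 1 + 1 + 4 + 4 + 4 = 14 = |G|. Linear characters come from the abelianisation; the 2-dimensional irreps have character r^k -> 2*cos(2*pi*j*k/7), reflections -> 0.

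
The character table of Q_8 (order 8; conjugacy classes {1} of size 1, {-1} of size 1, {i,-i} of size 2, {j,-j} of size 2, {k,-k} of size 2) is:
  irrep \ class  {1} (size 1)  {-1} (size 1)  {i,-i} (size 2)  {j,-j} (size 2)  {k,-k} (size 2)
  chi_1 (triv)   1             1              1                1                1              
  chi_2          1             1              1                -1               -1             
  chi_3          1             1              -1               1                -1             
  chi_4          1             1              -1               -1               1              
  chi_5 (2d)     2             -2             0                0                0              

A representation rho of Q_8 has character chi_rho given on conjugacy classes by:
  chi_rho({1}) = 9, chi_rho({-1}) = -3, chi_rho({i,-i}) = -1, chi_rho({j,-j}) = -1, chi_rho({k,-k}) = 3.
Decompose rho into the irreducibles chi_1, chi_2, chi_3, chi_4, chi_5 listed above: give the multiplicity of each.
Multiplicities: chi_1: 1, chi_2: 0, chi_3: 0, chi_4: 2, chi_5: 3.

Why: Use <chi_rho, chi> = (1/|G|) sum_C |C| * chi_rho(C) * conj(chi(C)) with |G| = 8 for each irreducible chi in the table:
  <chi_rho, chi_1> = (1/8)[1*(9)*conj(1) + 1*(-3)*conj(1) + 2*(-1)*conj(1) + 2*(-1)*conj(1) + 2*(3)*conj(1)]
      = (1/8)[(9) + (-3) + (-2) + (-2) + (6)] = 8/8 = 1
  <chi_rho, chi_2> = (1/8)[1*(9)*conj(1) + 1*(-3)*conj(1) + 2*(-1)*conj(1) + 2*(-1)*conj(-1) + 2*(3)*conj(-1)]
      = (1/8)[(9) + (-3) + (-2) + (2) + (-6)] = 0/8 = 0
  <chi_rho, chi_3> = (1/8)[1*(9)*conj(1) + 1*(-3)*conj(1) + 2*(-1)*conj(-1) + 2*(-1)*conj(1) + 2*(3)*conj(-1)]
      = (1/8)[(9) + (-3) + (2) + (-2) + (-6)] = 0/8 = 0
  <chi_rho, chi_4> = (1/8)[1*(9)*conj(1) + 1*(-3)*conj(1) + 2*(-1)*conj(-1) + 2*(-1)*conj(-1) + 2*(3)*conj(1)]
      = (1/8)[(9) + (-3) + (2) + (2) + (6)] = 16/8 = 2
  <chi_rho, chi_5> = (1/8)[1*(9)*conj(2) + 1*(-3)*conj(-2) + 2*(-1)*conj(0) + 2*(-1)*conj(0) + 2*(3)*conj(0)]
      = (1/8)[(18) + (6) + (0) + (0) + (0)] = 24/8 = 3
Dimension check: dim(rho) = sum (mult * dim) = 1*1 + 0*1 + 0*1 + 2*1 + 3*2 = 9 = chi_rho(e) = 9.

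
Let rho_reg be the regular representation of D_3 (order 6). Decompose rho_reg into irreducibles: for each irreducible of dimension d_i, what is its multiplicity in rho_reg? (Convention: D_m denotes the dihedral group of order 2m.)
Each irreducible V_i of dimension d_i appears with multiplicity d_i, i.e. rho_reg = (direct sum over all irreducibles V_i) d_i V_i. The irreducible dimensions for D_3 are 1, 1, 2: 2 irreducibles of dimension 1, each with multiplicity 1; 1 irreducible of dimension 2, with multiplicity 2. Total dimension 2*1*1 + 1*2*2 = 6 = |G|.

Explanation: General theorem: in the regular representation of a finite group G, each irreducible appears with multiplicity equal to its dimension. Check: dim(rho_reg) = sum d_i^2 = 1 + 1 + 4 = 6 = |G|.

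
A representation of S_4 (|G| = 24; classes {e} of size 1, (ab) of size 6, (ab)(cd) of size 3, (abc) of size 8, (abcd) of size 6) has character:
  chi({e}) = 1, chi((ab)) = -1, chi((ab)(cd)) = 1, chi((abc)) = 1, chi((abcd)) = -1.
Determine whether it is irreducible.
Irreducible: <chi, chi> = 1.

Explanation: <chi, chi> = (1/|G|) sum_C |C| * |chi(C)|^2 = (1/24)[1*|1|^2 + 6*|-1|^2 + 3*|1|^2 + 8*|1|^2 + 6*|-1|^2]
  = (1/24)[(1) + (6) + (3) + (8) + (6)] = 24/24 = 1.
A character is irreducible iff <chi, chi> = 1, so this representation is irreducible.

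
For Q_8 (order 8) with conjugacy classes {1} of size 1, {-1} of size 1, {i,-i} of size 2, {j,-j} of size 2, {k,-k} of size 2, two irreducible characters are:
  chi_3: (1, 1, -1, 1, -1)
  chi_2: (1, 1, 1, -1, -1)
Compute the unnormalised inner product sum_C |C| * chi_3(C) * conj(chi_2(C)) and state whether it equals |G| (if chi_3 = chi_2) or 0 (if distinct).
Sum = 0; so <chi_3, chi_2> = 0 (distinct irreducibles are orthogonal).

Argument: Compute term by term over conjugacy classes (|C| * chi_3(C) * conj(chi_2(C))):
  1*(1)*conj(1) + 1*(1)*conj(1) + 2*(-1)*conj(1) + 2*(1)*conj(-1) + 2*(-1)*conj(-1)
  = (1) + (1) + (-2) + (-2) + (2)
  = 0.
Dividing by |G| = 8 gives 0/8 = 0, matching the row-orthogonality relation <chi_3, chi_2> = [chi_3 = chi_2].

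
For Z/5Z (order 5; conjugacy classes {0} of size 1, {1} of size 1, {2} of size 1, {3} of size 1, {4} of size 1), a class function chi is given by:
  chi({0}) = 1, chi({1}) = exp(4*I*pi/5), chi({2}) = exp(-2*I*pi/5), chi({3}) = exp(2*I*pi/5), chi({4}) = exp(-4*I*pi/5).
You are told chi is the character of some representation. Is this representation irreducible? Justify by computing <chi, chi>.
Irreducible: <chi, chi> = 1.

Details: <chi, chi> = (1/|G|) sum_C |C| * |chi(C)|^2 = (1/5)[1*|1|^2 + 1*|exp(4*I*pi/5)|^2 + 1*|exp(-2*I*pi/5)|^2 + 1*|exp(2*I*pi/5)|^2 + 1*|exp(-4*I*pi/5)|^2]
  = (1/5)[(1) + (1) + (1) + (1) + (1)] = 5/5 = 1.
(Exp terms are combined using exp(i*s)*conj(exp(i*t)) = exp(i*(s-t)), and sums of them are collapsed using the identity that for every m > 1 the m distinct m-th roots of unity sum to 0, e.g. 1 + exp(2*I*pi/3) + exp(-2*I*pi/3) = 0.)
A character is irreducible iff <chi, chi> = 1, so this representation is irreducible.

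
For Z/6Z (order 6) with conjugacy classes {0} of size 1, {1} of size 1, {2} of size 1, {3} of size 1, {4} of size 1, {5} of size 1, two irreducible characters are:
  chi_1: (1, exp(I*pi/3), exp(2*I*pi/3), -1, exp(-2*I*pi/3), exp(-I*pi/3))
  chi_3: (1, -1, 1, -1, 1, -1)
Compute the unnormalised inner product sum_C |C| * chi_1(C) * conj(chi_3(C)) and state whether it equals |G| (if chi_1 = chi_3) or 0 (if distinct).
Sum = 0; so <chi_1, chi_3> = 0 (distinct irreducibles are orthogonal).

Explanation: Compute term by term over conjugacy classes (|C| * chi_1(C) * conj(chi_3(C))):
  1*(1)*conj(1) + 1*(exp(I*pi/3))*conj(-1) + 1*(exp(2*I*pi/3))*conj(1) + 1*(-1)*conj(-1) + 1*(exp(-2*I*pi/3))*conj(1) + 1*(exp(-I*pi/3))*conj(-1)
  = (1) + (-exp(I*pi/3)) + (exp(2*I*pi/3)) + (1) + (exp(-2*I*pi/3)) + (-exp(-I*pi/3))
  = 0.
(Exp terms are combined using exp(i*s)*conj(exp(i*t)) = exp(i*(s-t)), and sums of them are collapsed using the identity that for every m > 1 the m distinct m-th roots of unity sum to 0, e.g. 1 + exp(2*I*pi/3) + exp(-2*I*pi/3) = 0.)
Dividing by |G| = 6 gives 0/6 = 0, matching the row-orthogonality relation <chi_1, chi_3> = [chi_1 = chi_3].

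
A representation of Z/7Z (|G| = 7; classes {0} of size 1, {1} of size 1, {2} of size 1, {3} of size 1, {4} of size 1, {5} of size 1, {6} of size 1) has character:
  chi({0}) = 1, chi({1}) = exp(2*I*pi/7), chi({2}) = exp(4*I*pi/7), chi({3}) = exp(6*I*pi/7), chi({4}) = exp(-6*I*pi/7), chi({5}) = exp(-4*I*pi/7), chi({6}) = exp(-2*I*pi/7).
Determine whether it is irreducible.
Irreducible: <chi, chi> = 1.

Solution. <chi, chi> = (1/|G|) sum_C |C| * |chi(C)|^2 = (1/7)[1*|1|^2 + 1*|exp(2*I*pi/7)|^2 + 1*|exp(4*I*pi/7)|^2 + 1*|exp(6*I*pi/7)|^2 + 1*|exp(-6*I*pi/7)|^2 + 1*|exp(-4*I*pi/7)|^2 + 1*|exp(-2*I*pi/7)|^2]
  = (1/7)[(1) + (1) + (1) + (1) + (1) + (1) + (1)] = 7/7 = 1.
(Exp terms are combined using exp(i*s)*conj(exp(i*t)) = exp(i*(s-t)), and sums of them are collapsed using the identity that for every m > 1 the m distinct m-th roots of unity sum to 0, e.g. 1 + exp(2*I*pi/3) + exp(-2*I*pi/3) = 0.)
A character is irreducible iff <chi, chi> = 1, so this representation is irreducible.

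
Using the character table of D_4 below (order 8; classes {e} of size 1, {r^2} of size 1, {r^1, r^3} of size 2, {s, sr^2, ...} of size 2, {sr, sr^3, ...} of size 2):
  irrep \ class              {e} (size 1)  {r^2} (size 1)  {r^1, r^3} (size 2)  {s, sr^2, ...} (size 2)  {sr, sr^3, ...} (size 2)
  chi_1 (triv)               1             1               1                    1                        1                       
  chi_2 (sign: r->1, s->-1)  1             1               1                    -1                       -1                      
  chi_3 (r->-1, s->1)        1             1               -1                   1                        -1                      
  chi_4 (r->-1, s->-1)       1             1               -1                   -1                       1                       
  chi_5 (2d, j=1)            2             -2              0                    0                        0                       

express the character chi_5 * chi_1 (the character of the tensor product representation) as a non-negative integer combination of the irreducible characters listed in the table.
chi_5 tensor chi_1 = chi_5 (all other irreducibles have multiplicity 0).

Details: The character of a tensor product is the pointwise product (chi_5 * chi_1)(C) = chi_5(C) * chi_1(C):
  {e}: (2)*(1), {r^2}: (-2)*(1), {r^1, r^3}: (0)*(1), {s, sr^2, ...}: (0)*(1), {sr, sr^3, ...}: (0)*(1)
so (chi_5 * chi_1) takes values
  {e} -> 2, {r^2} -> -2, {r^1, r^3} -> 0, {s, sr^2, ...} -> 0, {sr, sr^3, ...} -> 0.
Now take the inner product of this character with each irreducible chi from the table, <chi_5*chi_1, chi> = (1/8) sum_C |C| (chi_5*chi_1)(C) conj(chi(C)):
  <chi_5*chi_1, chi_1> = (1/8)[1*(2)*conj(1) + 1*(-2)*conj(1) + 2*(0)*conj(1) + 2*(0)*conj(1) + 2*(0)*conj(1)]
      = (1/8)[(2) + (-2) + (0) + (0) + (0)] = 0/8 = 0
  <chi_5*chi_1, chi_2> = (1/8)[1*(2)*conj(1) + 1*(-2)*conj(1) + 2*(0)*conj(1) + 2*(0)*conj(-1) + 2*(0)*conj(-1)]
      = (1/8)[(2) + (-2) + (0) + (0) + (0)] = 0/8 = 0
  <chi_5*chi_1, chi_3> = (1/8)[1*(2)*conj(1) + 1*(-2)*conj(1) + 2*(0)*conj(-1) + 2*(0)*conj(1) + 2*(0)*conj(-1)]
      = (1/8)[(2) + (-2) + (0) + (0) + (0)] = 0/8 = 0
  <chi_5*chi_1, chi_4> = (1/8)[1*(2)*conj(1) + 1*(-2)*conj(1) + 2*(0)*conj(-1) + 2*(0)*conj(-1) + 2*(0)*conj(1)]
      = (1/8)[(2) + (-2) + (0) + (0) + (0)] = 0/8 = 0
  <chi_5*chi_1, chi_5> = (1/8)[1*(2)*conj(2) + 1*(-2)*conj(-2) + 2*(0)*conj(0) + 2*(0)*conj(0) + 2*(0)*conj(0)]
      = (1/8)[(4) + (4) + (0) + (0) + (0)] = 8/8 = 1
Hence the multiplicities are chi_5: 1. Dimension check: dim(chi_5)*dim(chi_1) = 2*1 = 2 and sum (mult * dim) = 1*2 = 2.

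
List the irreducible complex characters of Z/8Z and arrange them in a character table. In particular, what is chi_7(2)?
Character table of Z/8Z (irreps indexed chi_0,...,chi_7 with chi_k(m) = zeta_8^(k*m), zeta_8 = exp(2*pi*i/8)):
  irrep \ class  {0} (size 1)  {1} (size 1)    {2} (size 1)  {3} (size 1)    {4} (size 1)  {5} (size 1)    {6} (size 1)  {7} (size 1)  
  chi_0          1             1               1             1               1             1               1             1             
  chi_1          1             exp(I*pi/4)     I             exp(3*I*pi/4)   -1            exp(-3*I*pi/4)  -I            exp(-I*pi/4)  
  chi_2          1             I               -1            -I              1             I               -1            -I            
  chi_3          1             exp(3*I*pi/4)   -I            exp(I*pi/4)     -1            exp(-I*pi/4)    I             exp(-3*I*pi/4)
  chi_4          1             -1              1             -1              1             -1              1             -1            
  chi_5          1             exp(-3*I*pi/4)  I             exp(-I*pi/4)    -1            exp(I*pi/4)     -I            exp(3*I*pi/4) 
  chi_6          1             -I              -1            I               1             -I              -1            I             
  chi_7          1             exp(-I*pi/4)    -I            exp(-3*I*pi/4)  -1            exp(3*I*pi/4)   I             exp(I*pi/4)   

Spot check: chi_7(2) = zeta_8^(7*2) = zeta_8^14 = -I.

Solution. Z/8Z is abelian, so all 8 irreducible complex representations are 1-dimensional. They are given by chi_k(m) = zeta_8^(k*m) for k = 0,...,7. Row orthogonality: sum_m chi_k(m) conj(chi_l(m)) = 8 * [k = l].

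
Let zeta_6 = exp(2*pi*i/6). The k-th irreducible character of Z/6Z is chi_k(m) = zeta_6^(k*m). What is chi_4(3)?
chi_4(3) = zeta_6^12 = 1

Why: chi_4(3) = zeta_6^(4*3) = zeta_6^12. Since zeta_6^6 = 1, this equals zeta_6^0 = exp(2*pi*i*0/6) = 1.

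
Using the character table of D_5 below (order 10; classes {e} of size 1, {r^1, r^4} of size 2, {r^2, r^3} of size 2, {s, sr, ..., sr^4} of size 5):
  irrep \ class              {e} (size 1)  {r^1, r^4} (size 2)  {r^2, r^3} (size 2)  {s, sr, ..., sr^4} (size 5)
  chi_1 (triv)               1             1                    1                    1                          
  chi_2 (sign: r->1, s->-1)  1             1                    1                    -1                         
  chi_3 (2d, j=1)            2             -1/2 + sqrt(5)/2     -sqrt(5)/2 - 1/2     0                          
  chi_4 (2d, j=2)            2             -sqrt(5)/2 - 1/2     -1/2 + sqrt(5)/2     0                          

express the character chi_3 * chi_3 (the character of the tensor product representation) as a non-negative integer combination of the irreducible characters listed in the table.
chi_3 tensor chi_3 = chi_1 + chi_2 + chi_4 (all other irreducibles have multiplicity 0).

Reasoning: The character of a tensor product is the pointwise product (chi_3 * chi_3)(C) = chi_3(C) * chi_3(C):
  {e}: (2)*(2), {r^1, r^4}: (-1/2 + sqrt(5)/2)*(-1/2 + sqrt(5)/2), {r^2, r^3}: (-sqrt(5)/2 - 1/2)*(-sqrt(5)/2 - 1/2), {s, sr, ..., sr^4}: (0)*(0)
so (chi_3 * chi_3) takes values
  {e} -> 4, {r^1, r^4} -> 3/2 - sqrt(5)/2, {r^2, r^3} -> sqrt(5)/2 + 3/2, {s, sr, ..., sr^4} -> 0.
Now take the inner product of this character with each irreducible chi from the table, <chi_3*chi_3, chi> = (1/10) sum_C |C| (chi_3*chi_3)(C) conj(chi(C)):
  <chi_3*chi_3, chi_1> = (1/10)[1*(4)*conj(1) + 2*(3/2 - sqrt(5)/2)*conj(1) + 2*(sqrt(5)/2 + 3/2)*conj(1) + 5*(0)*conj(1)]
      = (1/10)[(4) + (3 - sqrt(5)) + (sqrt(5) + 3) + (0)] = 10/10 = 1
  <chi_3*chi_3, chi_2> = (1/10)[1*(4)*conj(1) + 2*(3/2 - sqrt(5)/2)*conj(1) + 2*(sqrt(5)/2 + 3/2)*conj(1) + 5*(0)*conj(-1)]
      = (1/10)[(4) + (3 - sqrt(5)) + (sqrt(5) + 3) + (0)] = 10/10 = 1
  <chi_3*chi_3, chi_3> = (1/10)[1*(4)*conj(2) + 2*(3/2 - sqrt(5)/2)*conj(-1/2 + sqrt(5)/2) + 2*(sqrt(5)/2 + 3/2)*conj(-sqrt(5)/2 - 1/2) + 5*(0)*conj(0)]
      = (1/10)[(8) + (-4 + 2*sqrt(5)) + (-2*sqrt(5) - 4) + (0)] = 0/10 = 0
  <chi_3*chi_3, chi_4> = (1/10)[1*(4)*conj(2) + 2*(3/2 - sqrt(5)/2)*conj(-sqrt(5)/2 - 1/2) + 2*(sqrt(5)/2 + 3/2)*conj(-1/2 + sqrt(5)/2) + 5*(0)*conj(0)]
      = (1/10)[(8) + (1 - sqrt(5)) + (1 + sqrt(5)) + (0)] = 10/10 = 1
Hence the multiplicities are chi_1: 1, chi_2: 1, chi_4: 1. Dimension check: dim(chi_3)*dim(chi_3) = 2*2 = 4 and sum (mult * dim) = 1*1 + 1*1 + 1*2 = 4.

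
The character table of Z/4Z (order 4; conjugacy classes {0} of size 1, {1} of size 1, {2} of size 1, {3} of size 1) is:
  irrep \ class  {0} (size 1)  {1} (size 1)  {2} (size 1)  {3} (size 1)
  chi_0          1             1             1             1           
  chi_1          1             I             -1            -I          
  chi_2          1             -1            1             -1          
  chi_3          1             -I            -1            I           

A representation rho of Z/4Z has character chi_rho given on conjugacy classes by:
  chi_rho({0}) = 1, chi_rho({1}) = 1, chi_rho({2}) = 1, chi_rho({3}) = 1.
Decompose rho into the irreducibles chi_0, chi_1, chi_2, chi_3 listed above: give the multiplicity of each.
Multiplicities: chi_0: 1, chi_1: 0, chi_2: 0, chi_3: 0.

Working: Use <chi_rho, chi> = (1/|G|) sum_C |C| * chi_rho(C) * conj(chi(C)) with |G| = 4 for each irreducible chi in the table:
  <chi_rho, chi_0> = (1/4)[1*(1)*conj(1) + 1*(1)*conj(1) + 1*(1)*conj(1) + 1*(1)*conj(1)]
      = (1/4)[(1) + (1) + (1) + (1)] = 4/4 = 1
  <chi_rho, chi_1> = (1/4)[1*(1)*conj(1) + 1*(1)*conj(I) + 1*(1)*conj(-1) + 1*(1)*conj(-I)]
      = (1/4)[(1) + (-I) + (-1) + (I)] = 0/4 = 0
  <chi_rho, chi_2> = (1/4)[1*(1)*conj(1) + 1*(1)*conj(-1) + 1*(1)*conj(1) + 1*(1)*conj(-1)]
      = (1/4)[(1) + (-1) + (1) + (-1)] = 0/4 = 0
  <chi_rho, chi_3> = (1/4)[1*(1)*conj(1) + 1*(1)*conj(-I) + 1*(1)*conj(-1) + 1*(1)*conj(I)]
      = (1/4)[(1) + (I) + (-1) + (-I)] = 0/4 = 0
(Exp terms are combined using exp(i*s)*conj(exp(i*t)) = exp(i*(s-t)), and sums of them are collapsed using the identity that for every m > 1 the m distinct m-th roots of unity sum to 0, e.g. 1 + exp(2*I*pi/3) + exp(-2*I*pi/3) = 0.)
Dimension check: dim(rho) = sum (mult * dim) = 1*1 + 0*1 + 0*1 + 0*1 = 1 = chi_rho(e) = 1.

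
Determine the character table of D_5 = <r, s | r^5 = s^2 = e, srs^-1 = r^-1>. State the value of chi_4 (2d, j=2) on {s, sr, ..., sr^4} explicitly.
Conjugacy classes: {e} of size 1, {r^1, r^4} of size 2, {r^2, r^3} of size 2, {s, sr, ..., sr^4} of size 5.
Character table:
  irrep \ class              {e} (size 1)  {r^1, r^4} (size 2)  {r^2, r^3} (size 2)  {s, sr, ..., sr^4} (size 5)
  chi_1 (triv)               1             1                    1                    1                          
  chi_2 (sign: r->1, s->-1)  1             1                    1                    -1                         
  chi_3 (2d, j=1)            2             -1/2 + sqrt(5)/2     -sqrt(5)/2 - 1/2     0                          
  chi_4 (2d, j=2)            2             -sqrt(5)/2 - 1/2     -1/2 + sqrt(5)/2     0                          

Spot check: chi_4 (2d, j=2) on {s, sr, ..., sr^4} = 0.

Why: D_5 has order 2*5 = 10 with 4 conjugacy classes, hence 4 irreducibles. Sum of squared dims 1 + 1 + 4 + 4 = 10 = |G|. Linear characters come from the abelianisation; the 2-dimensional irreps have character r^k -> 2*cos(2*pi*j*k/5), reflections -> 0.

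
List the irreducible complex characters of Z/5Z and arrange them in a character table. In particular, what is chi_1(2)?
Character table of Z/5Z (irreps indexed chi_0,...,chi_4 with chi_k(m) = zeta_5^(k*m), zeta_5 = exp(2*pi*i/5)):
  irrep \ class  {0} (size 1)  {1} (size 1)    {2} (size 1)    {3} (size 1)    {4} (size 1)  
  chi_0          1             1               1               1               1             
  chi_1          1             exp(2*I*pi/5)   exp(4*I*pi/5)   exp(-4*I*pi/5)  exp(-2*I*pi/5)
  chi_2          1             exp(4*I*pi/5)   exp(-2*I*pi/5)  exp(2*I*pi/5)   exp(-4*I*pi/5)
  chi_3          1             exp(-4*I*pi/5)  exp(2*I*pi/5)   exp(-2*I*pi/5)  exp(4*I*pi/5) 
  chi_4          1             exp(-2*I*pi/5)  exp(-4*I*pi/5)  exp(4*I*pi/5)   exp(2*I*pi/5) 

Spot check: chi_1(2) = zeta_5^(1*2) = zeta_5^2 = exp(4*I*pi/5).

Z/5Z is abelian, so all 5 irreducible complex representations are 1-dimensional. They are given by chi_k(m) = zeta_5^(k*m) for k = 0,...,4. Row orthogonality: sum_m chi_k(m) conj(chi_l(m)) = 5 * [k = l].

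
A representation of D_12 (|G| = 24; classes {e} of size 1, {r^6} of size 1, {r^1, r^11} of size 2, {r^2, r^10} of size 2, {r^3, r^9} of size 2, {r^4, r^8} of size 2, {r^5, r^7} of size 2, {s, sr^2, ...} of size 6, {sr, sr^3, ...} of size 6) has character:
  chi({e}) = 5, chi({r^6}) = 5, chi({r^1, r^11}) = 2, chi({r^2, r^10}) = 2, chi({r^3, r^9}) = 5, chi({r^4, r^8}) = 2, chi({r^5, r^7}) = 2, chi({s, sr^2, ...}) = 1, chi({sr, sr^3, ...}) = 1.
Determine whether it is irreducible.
Not irreducible (reducible): <chi, chi> = 6 > 1.

<chi, chi> = (1/|G|) sum_C |C| * |chi(C)|^2 = (1/24)[1*|5|^2 + 1*|5|^2 + 2*|2|^2 + 2*|2|^2 + 2*|5|^2 + 2*|2|^2 + 2*|2|^2 + 6*|1|^2 + 6*|1|^2]
  = (1/24)[(25) + (25) + (8) + (8) + (50) + (8) + (8) + (6) + (6)] = 144/24 = 6.
A character is irreducible iff <chi, chi> = 1, so this representation is reducible.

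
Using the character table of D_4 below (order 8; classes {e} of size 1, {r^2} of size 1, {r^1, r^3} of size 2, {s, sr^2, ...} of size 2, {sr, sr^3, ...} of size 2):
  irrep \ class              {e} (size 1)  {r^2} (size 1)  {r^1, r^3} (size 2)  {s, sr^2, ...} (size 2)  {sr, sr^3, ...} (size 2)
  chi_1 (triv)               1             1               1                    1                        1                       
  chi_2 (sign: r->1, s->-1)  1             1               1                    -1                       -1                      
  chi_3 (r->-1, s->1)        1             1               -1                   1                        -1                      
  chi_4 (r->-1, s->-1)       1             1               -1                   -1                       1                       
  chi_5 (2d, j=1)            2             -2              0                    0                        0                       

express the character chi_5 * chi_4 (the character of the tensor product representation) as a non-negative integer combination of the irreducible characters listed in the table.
chi_5 tensor chi_4 = chi_5 (all other irreducibles have multiplicity 0).

Details: The character of a tensor product is the pointwise product (chi_5 * chi_4)(C) = chi_5(C) * chi_4(C):
  {e}: (2)*(1), {r^2}: (-2)*(1), {r^1, r^3}: (0)*(-1), {s, sr^2, ...}: (0)*(-1), {sr, sr^3, ...}: (0)*(1)
so (chi_5 * chi_4) takes values
  {e} -> 2, {r^2} -> -2, {r^1, r^3} -> 0, {s, sr^2, ...} -> 0, {sr, sr^3, ...} -> 0.
Now take the inner product of this character with each irreducible chi from the table, <chi_5*chi_4, chi> = (1/8) sum_C |C| (chi_5*chi_4)(C) conj(chi(C)):
  <chi_5*chi_4, chi_1> = (1/8)[1*(2)*conj(1) + 1*(-2)*conj(1) + 2*(0)*conj(1) + 2*(0)*conj(1) + 2*(0)*conj(1)]
      = (1/8)[(2) + (-2) + (0) + (0) + (0)] = 0/8 = 0
  <chi_5*chi_4, chi_2> = (1/8)[1*(2)*conj(1) + 1*(-2)*conj(1) + 2*(0)*conj(1) + 2*(0)*conj(-1) + 2*(0)*conj(-1)]
      = (1/8)[(2) + (-2) + (0) + (0) + (0)] = 0/8 = 0
  <chi_5*chi_4, chi_3> = (1/8)[1*(2)*conj(1) + 1*(-2)*conj(1) + 2*(0)*conj(-1) + 2*(0)*conj(1) + 2*(0)*conj(-1)]
      = (1/8)[(2) + (-2) + (0) + (0) + (0)] = 0/8 = 0
  <chi_5*chi_4, chi_4> = (1/8)[1*(2)*conj(1) + 1*(-2)*conj(1) + 2*(0)*conj(-1) + 2*(0)*conj(-1) + 2*(0)*conj(1)]
      = (1/8)[(2) + (-2) + (0) + (0) + (0)] = 0/8 = 0
  <chi_5*chi_4, chi_5> = (1/8)[1*(2)*conj(2) + 1*(-2)*conj(-2) + 2*(0)*conj(0) + 2*(0)*conj(0) + 2*(0)*conj(0)]
      = (1/8)[(4) + (4) + (0) + (0) + (0)] = 8/8 = 1
Hence the multiplicities are chi_5: 1. Dimension check: dim(chi_5)*dim(chi_4) = 2*1 = 2 and sum (mult * dim) = 1*2 = 2.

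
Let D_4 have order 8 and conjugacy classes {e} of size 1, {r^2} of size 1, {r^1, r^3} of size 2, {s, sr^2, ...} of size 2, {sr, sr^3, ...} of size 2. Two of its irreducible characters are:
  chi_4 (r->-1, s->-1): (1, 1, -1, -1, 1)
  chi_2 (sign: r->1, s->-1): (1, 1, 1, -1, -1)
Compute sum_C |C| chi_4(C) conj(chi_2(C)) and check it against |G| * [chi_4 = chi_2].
Sum = 0; so <chi_4, chi_2> = 0 (distinct irreducibles are orthogonal).

Derivation: Compute term by term over conjugacy classes (|C| * chi_4(C) * conj(chi_2(C))):
  1*(1)*conj(1) + 1*(1)*conj(1) + 2*(-1)*conj(1) + 2*(-1)*conj(-1) + 2*(1)*conj(-1)
  = (1) + (1) + (-2) + (2) + (-2)
  = 0.
Dividing by |G| = 8 gives 0/8 = 0, matching the row-orthogonality relation <chi_4, chi_2> = [chi_4 = chi_2].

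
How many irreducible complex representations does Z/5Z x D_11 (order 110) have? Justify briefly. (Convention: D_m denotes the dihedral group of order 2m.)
35

Justification: The number of irreducible complex representations of a finite group equals its number of conjugacy classes. For a direct product, #classes(G x H) = #classes(G) * #classes(H). Z/5Z has 5 classes (abelian), D_11 has 7 classes, so 5 * 7 = 35, so Z/5Z x D_11 (order 110) has exactly 35 irreducible complex representations.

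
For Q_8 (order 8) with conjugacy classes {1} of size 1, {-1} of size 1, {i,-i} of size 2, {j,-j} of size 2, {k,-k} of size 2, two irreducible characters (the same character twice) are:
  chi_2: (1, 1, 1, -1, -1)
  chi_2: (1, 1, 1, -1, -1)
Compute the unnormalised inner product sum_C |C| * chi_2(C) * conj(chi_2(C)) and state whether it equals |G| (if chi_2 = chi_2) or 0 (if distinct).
Sum = 8 = |G| = 8; so <chi_2, chi_2> = 1 (norm-1 confirms irreducibility).

Derivation: Compute term by term over conjugacy classes (|C| * chi_2(C) * conj(chi_2(C))):
  1*(1)*conj(1) + 1*(1)*conj(1) + 2*(1)*conj(1) + 2*(-1)*conj(-1) + 2*(-1)*conj(-1)
  = (1) + (1) + (2) + (2) + (2)
  = 8.
Dividing by |G| = 8 gives 8/8 = 1, matching the row-orthogonality relation <chi_2, chi_2> = [chi_2 = chi_2].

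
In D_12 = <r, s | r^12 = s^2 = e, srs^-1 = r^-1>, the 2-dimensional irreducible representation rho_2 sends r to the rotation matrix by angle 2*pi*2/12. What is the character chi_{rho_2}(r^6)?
chi_{rho_2}(r^6) = 2*cos(2*pi*2*6/12) = 2

Derivation: rho_2(r^6) is rotation by angle 2*pi*2*6/12, whose trace is 2*cos(2*pi*2*6/12) = 2.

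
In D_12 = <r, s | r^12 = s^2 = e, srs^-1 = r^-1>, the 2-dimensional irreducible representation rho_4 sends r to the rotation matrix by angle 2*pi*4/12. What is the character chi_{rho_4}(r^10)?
chi_{rho_4}(r^10) = 2*cos(2*pi*4*10/12) = -1

Explanation: rho_4(r^10) is rotation by angle 2*pi*4*10/12, whose trace is 2*cos(2*pi*4*10/12) = -1.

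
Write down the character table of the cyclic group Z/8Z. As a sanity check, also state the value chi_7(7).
Character table of Z/8Z (irreps indexed chi_0,...,chi_7 with chi_k(m) = zeta_8^(k*m), zeta_8 = exp(2*pi*i/8)):
  irrep \ class  {0} (size 1)  {1} (size 1)    {2} (size 1)  {3} (size 1)    {4} (size 1)  {5} (size 1)    {6} (size 1)  {7} (size 1)  
  chi_0          1             1               1             1               1             1               1             1             
  chi_1          1             exp(I*pi/4)     I             exp(3*I*pi/4)   -1            exp(-3*I*pi/4)  -I            exp(-I*pi/4)  
  chi_2          1             I               -1            -I              1             I               -1            -I            
  chi_3          1             exp(3*I*pi/4)   -I            exp(I*pi/4)     -1            exp(-I*pi/4)    I             exp(-3*I*pi/4)
  chi_4          1             -1              1             -1              1             -1              1             -1            
  chi_5          1             exp(-3*I*pi/4)  I             exp(-I*pi/4)    -1            exp(I*pi/4)     -I            exp(3*I*pi/4) 
  chi_6          1             -I              -1            I               1             -I              -1            I             
  chi_7          1             exp(-I*pi/4)    -I            exp(-3*I*pi/4)  -1            exp(3*I*pi/4)   I             exp(I*pi/4)   

Spot check: chi_7(7) = zeta_8^(7*7) = zeta_8^49 = exp(I*pi/4).

Explanation: Z/8Z is abelian, so all 8 irreducible complex representations are 1-dimensional. They are given by chi_k(m) = zeta_8^(k*m) for k = 0,...,7. Row orthogonality: sum_m chi_k(m) conj(chi_l(m)) = 8 * [k = l].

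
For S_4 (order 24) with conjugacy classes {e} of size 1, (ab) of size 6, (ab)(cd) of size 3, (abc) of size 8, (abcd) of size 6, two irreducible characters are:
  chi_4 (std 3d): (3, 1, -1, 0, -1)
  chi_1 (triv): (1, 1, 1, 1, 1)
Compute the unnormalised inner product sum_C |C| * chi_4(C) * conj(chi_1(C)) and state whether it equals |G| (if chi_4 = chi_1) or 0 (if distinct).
Sum = 0; so <chi_4, chi_1> = 0 (distinct irreducibles are orthogonal).

Explanation: Compute term by term over conjugacy classes (|C| * chi_4(C) * conj(chi_1(C))):
  1*(3)*conj(1) + 6*(1)*conj(1) + 3*(-1)*conj(1) + 8*(0)*conj(1) + 6*(-1)*conj(1)
  = (3) + (6) + (-3) + (0) + (-6)
  = 0.
Dividing by |G| = 24 gives 0/24 = 0, matching the row-orthogonality relation <chi_4, chi_1> = [chi_4 = chi_1].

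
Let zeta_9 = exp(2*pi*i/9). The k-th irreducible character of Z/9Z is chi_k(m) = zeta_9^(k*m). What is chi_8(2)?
chi_8(2) = zeta_9^16 = exp(-4*I*pi/9)

Proof sketch: chi_8(2) = zeta_9^(8*2) = zeta_9^16. Since zeta_9^9 = 1, this equals zeta_9^7 = exp(2*pi*i*7/9) = exp(-4*I*pi/9).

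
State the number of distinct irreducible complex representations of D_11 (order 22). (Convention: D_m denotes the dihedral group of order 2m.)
7

Solution. The number of irreducible complex representations of a finite group equals its number of conjugacy classes. D_11 has 7 conjugacy classes ((n+3)/2 for n odd), so D_11 (order 22) has exactly 7 irreducible complex representations.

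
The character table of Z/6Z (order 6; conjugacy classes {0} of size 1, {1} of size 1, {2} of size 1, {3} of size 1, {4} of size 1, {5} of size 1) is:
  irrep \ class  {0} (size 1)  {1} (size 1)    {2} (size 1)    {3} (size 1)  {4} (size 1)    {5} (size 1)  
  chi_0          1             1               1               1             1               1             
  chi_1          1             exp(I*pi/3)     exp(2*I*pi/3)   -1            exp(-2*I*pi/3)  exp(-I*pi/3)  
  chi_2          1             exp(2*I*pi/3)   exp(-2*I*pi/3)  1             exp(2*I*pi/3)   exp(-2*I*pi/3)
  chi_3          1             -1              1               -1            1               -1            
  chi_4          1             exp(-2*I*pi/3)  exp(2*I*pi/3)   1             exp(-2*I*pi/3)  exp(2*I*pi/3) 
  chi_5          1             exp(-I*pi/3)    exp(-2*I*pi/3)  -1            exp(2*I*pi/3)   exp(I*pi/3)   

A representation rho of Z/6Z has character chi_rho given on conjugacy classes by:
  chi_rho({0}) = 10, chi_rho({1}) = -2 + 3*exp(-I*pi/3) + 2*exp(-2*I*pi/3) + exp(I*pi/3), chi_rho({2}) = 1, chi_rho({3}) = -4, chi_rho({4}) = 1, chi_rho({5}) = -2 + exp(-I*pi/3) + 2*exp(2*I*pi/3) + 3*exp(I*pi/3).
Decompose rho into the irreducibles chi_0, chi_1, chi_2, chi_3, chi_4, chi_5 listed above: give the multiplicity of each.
Multiplicities: chi_0: 1, chi_1: 1, chi_2: 0, chi_3: 3, chi_4: 2, chi_5: 3.

Explanation: Use <chi_rho, chi> = (1/|G|) sum_C |C| * chi_rho(C) * conj(chi(C)) with |G| = 6 for each irreducible chi in the table:
  <chi_rho, chi_0> = (1/6)[1*(10)*conj(1) + 1*(-2 + 3*exp(-I*pi/3) + 2*exp(-2*I*pi/3) + exp(I*pi/3))*conj(1) + 1*(1)*conj(1) + 1*(-4)*conj(1) + 1*(1)*conj(1) + 1*(-2 + exp(-I*pi/3) + 2*exp(2*I*pi/3) + 3*exp(I*pi/3))*conj(1)]
      = (1/6)[(10) + (-2 + 3*exp(-I*pi/3) + 2*exp(-2*I*pi/3) + exp(I*pi/3)) + (1) + (-4) + (1) + (-2 + exp(-I*pi/3) + 2*exp(2*I*pi/3) + 3*exp(I*pi/3))] = 6/6 = 1
  <chi_rho, chi_1> = (1/6)[1*(10)*conj(1) + 1*(-2 + 3*exp(-I*pi/3) + 2*exp(-2*I*pi/3) + exp(I*pi/3))*conj(exp(I*pi/3)) + 1*(1)*conj(exp(2*I*pi/3)) + 1*(-4)*conj(-1) + 1*(1)*conj(exp(-2*I*pi/3)) + 1*(-2 + exp(-I*pi/3) + 2*exp(2*I*pi/3) + 3*exp(I*pi/3))*conj(exp(-I*pi/3))]
      = (1/6)[(10) + (-1 + 3*exp(-2*I*pi/3) - 2*exp(-I*pi/3)) + (3 + 4*exp(-2*I*pi/3) + 3*exp(2*I*pi/3)) + (4) + (3 + 3*exp(-2*I*pi/3) + 4*exp(2*I*pi/3)) + (-1 - 2*exp(I*pi/3) + 3*exp(2*I*pi/3))] = 6/6 = 1
  <chi_rho, chi_2> = (1/6)[1*(10)*conj(1) + 1*(-2 + 3*exp(-I*pi/3) + 2*exp(-2*I*pi/3) + exp(I*pi/3))*conj(exp(2*I*pi/3)) + 1*(1)*conj(exp(-2*I*pi/3)) + 1*(-4)*conj(1) + 1*(1)*conj(exp(2*I*pi/3)) + 1*(-2 + exp(-I*pi/3) + 2*exp(2*I*pi/3) + 3*exp(I*pi/3))*conj(exp(-2*I*pi/3))]
      = (1/6)[(10) + (-3 + exp(-I*pi/3) + 2*exp(2*I*pi/3) - 2*exp(-2*I*pi/3)) + (3 + 3*exp(-2*I*pi/3) + 4*exp(2*I*pi/3)) + (-4) + (3 + 4*exp(-2*I*pi/3) + 3*exp(2*I*pi/3)) + (-3 + 2*exp(-2*I*pi/3) - 2*exp(2*I*pi/3) + exp(I*pi/3))] = 0/6 = 0
  <chi_rho, chi_3> = (1/6)[1*(10)*conj(1) + 1*(-2 + 3*exp(-I*pi/3) + 2*exp(-2*I*pi/3) + exp(I*pi/3))*conj(-1) + 1*(1)*conj(1) + 1*(-4)*conj(-1) + 1*(1)*conj(1) + 1*(-2 + exp(-I*pi/3) + 2*exp(2*I*pi/3) + 3*exp(I*pi/3))*conj(-1)]
      = (1/6)[(10) + (2 - exp(I*pi/3) - 2*exp(-2*I*pi/3) - 3*exp(-I*pi/3)) + (1) + (4) + (1) + (2 - 3*exp(I*pi/3) - 2*exp(2*I*pi/3) - exp(-I*pi/3))] = 18/6 = 3
  <chi_rho, chi_4> = (1/6)[1*(10)*conj(1) + 1*(-2 + 3*exp(-I*pi/3) + 2*exp(-2*I*pi/3) + exp(I*pi/3))*conj(exp(-2*I*pi/3)) + 1*(1)*conj(exp(2*I*pi/3)) + 1*(-4)*conj(1) + 1*(1)*conj(exp(-2*I*pi/3)) + 1*(-2 + exp(-I*pi/3) + 2*exp(2*I*pi/3) + 3*exp(I*pi/3))*conj(exp(2*I*pi/3))]
      = (1/6)[(10) + (1 - 2*exp(2*I*pi/3) + 3*exp(I*pi/3)) + (3 + 4*exp(-2*I*pi/3) + 3*exp(2*I*pi/3)) + (-4) + (3 + 3*exp(-2*I*pi/3) + 4*exp(2*I*pi/3)) + (1 + 3*exp(-I*pi/3) - 2*exp(-2*I*pi/3))] = 12/6 = 2
  <chi_rho, chi_5> = (1/6)[1*(10)*conj(1) + 1*(-2 + 3*exp(-I*pi/3) + 2*exp(-2*I*pi/3) + exp(I*pi/3))*conj(exp(-I*pi/3)) + 1*(1)*conj(exp(-2*I*pi/3)) + 1*(-4)*conj(-1) + 1*(1)*conj(exp(2*I*pi/3)) + 1*(-2 + exp(-I*pi/3) + 2*exp(2*I*pi/3) + 3*exp(I*pi/3))*conj(exp(I*pi/3))]
      = (1/6)[(10) + (3 - 2*exp(I*pi/3) + 2*exp(-I*pi/3) + exp(2*I*pi/3)) + (3 + 3*exp(-2*I*pi/3) + 4*exp(2*I*pi/3)) + (4) + (3 + 4*exp(-2*I*pi/3) + 3*exp(2*I*pi/3)) + (3 + exp(-2*I*pi/3) - 2*exp(-I*pi/3) + 2*exp(I*pi/3))] = 18/6 = 3
(Exp terms are combined using exp(i*s)*conj(exp(i*t)) = exp(i*(s-t)), and sums of them are collapsed using the identity that for every m > 1 the m distinct m-th roots of unity sum to 0, e.g. 1 + exp(2*I*pi/3) + exp(-2*I*pi/3) = 0.)
Dimension check: dim(rho) = sum (mult * dim) = 1*1 + 1*1 + 0*1 + 3*1 + 2*1 + 3*1 = 10 = chi_rho(e) = 10.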